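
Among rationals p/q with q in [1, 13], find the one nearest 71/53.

Expand x = 71/53 as a continued fraction with the Euclidean algorithm:
  71 = 1*53 + 18, so a_0 = 1.
  53 = 2*18 + 17, so a_1 = 2.
  18 = 1*17 + 1, so a_2 = 1.
  17 = 17*1 + 0, so a_3 = 17.
so x = [1; 2, 1, 17].
Convergents (p_i = a_i*p_{i-1} + p_{i-2}, q_i = a_i*q_{i-1} + q_{i-2} with p_{-2}=0, p_{-1}=1, q_{-2}=1, q_{-1}=0), until the denominator exceeds 13:
  i=0: a_0=1, p_0 = 1*1 + 0 = 1, q_0 = 1*0 + 1 = 1.
  i=1: a_1=2, p_1 = 2*1 + 1 = 3, q_1 = 2*1 + 0 = 2.
  i=2: a_2=1, p_2 = 1*3 + 1 = 4, q_2 = 1*2 + 1 = 3.
  i=3: a_3=17, p_3 = 17*4 + 3 = 71, q_3 = 17*3 + 2 = 53.
q_3 = 53 > 13, so the last convergent with denominator <= 13 is p_2/q_2 = 4/3.
The closest fraction with denominator <= 13 is either p_2/q_2 or the intermediate fraction (k*p_2 + p_1)/(k*q_2 + q_1) with the largest k >= 1 whose denominator stays <= 13; these approach x as k grows, and every other convergent or intermediate fraction in range is farther away.
Largest k: floor((13 - q_1)/q_2) = floor((13 - 2)/3) = 3.
That gives (3*4 + 3)/(3*3 + 2) = 15/11.
Compare the errors: |x - 4/3| = |71*3 - 4*53|/(53*3) = 1/159, and |x - 15/11| = |71*11 - 15*53|/(53*11) = 14/583.
Cross-multiplying, 1*583 = 583 < 2226 = 14*159, so 1/159 is smaller: the convergent 4/3 is closer to x than 15/11.

4/3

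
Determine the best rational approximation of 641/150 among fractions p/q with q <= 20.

47/11

Expand x = 641/150 as a continued fraction with the Euclidean algorithm:
  641 = 4*150 + 41, so a_0 = 4.
  150 = 3*41 + 27, so a_1 = 3.
  41 = 1*27 + 14, so a_2 = 1.
  27 = 1*14 + 13, so a_3 = 1.
  14 = 1*13 + 1, so a_4 = 1.
  13 = 13*1 + 0, so a_5 = 13.
so x = [4; 3, 1, 1, 1, 13].
Convergents (p_i = a_i*p_{i-1} + p_{i-2}, q_i = a_i*q_{i-1} + q_{i-2} with p_{-2}=0, p_{-1}=1, q_{-2}=1, q_{-1}=0), until the denominator exceeds 20:
  i=0: a_0=4, p_0 = 4*1 + 0 = 4, q_0 = 4*0 + 1 = 1.
  i=1: a_1=3, p_1 = 3*4 + 1 = 13, q_1 = 3*1 + 0 = 3.
  i=2: a_2=1, p_2 = 1*13 + 4 = 17, q_2 = 1*3 + 1 = 4.
  i=3: a_3=1, p_3 = 1*17 + 13 = 30, q_3 = 1*4 + 3 = 7.
  i=4: a_4=1, p_4 = 1*30 + 17 = 47, q_4 = 1*7 + 4 = 11.
  i=5: a_5=13, p_5 = 13*47 + 30 = 641, q_5 = 13*11 + 7 = 150.
q_5 = 150 > 20, so the last convergent with denominator <= 20 is p_4/q_4 = 47/11.
The closest fraction with denominator <= 20 is either p_4/q_4 or the intermediate fraction (k*p_4 + p_3)/(k*q_4 + q_3) with the largest k >= 1 whose denominator stays <= 20; these approach x as k grows, and every other convergent or intermediate fraction in range is farther away.
Largest k: floor((20 - q_3)/q_4) = floor((20 - 7)/11) = 1.
That gives (1*47 + 30)/(1*11 + 7) = 77/18.
Compare the errors: |x - 47/11| = |641*11 - 47*150|/(150*11) = 1/1650, and |x - 77/18| = |641*18 - 77*150|/(150*18) = 12/2700.
Cross-multiplying, 1*2700 = 2700 < 19800 = 12*1650, so 1/1650 is smaller: the convergent 47/11 is closer to x than 77/18.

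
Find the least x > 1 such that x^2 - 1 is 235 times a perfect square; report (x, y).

First expand sqrt(235) as a continued fraction. With x_i = (sqrt(235) + m_i)/d_i and (m_0, d_0) = (0, 1): a_0 = floor(sqrt(235)) = 15, since 15^2 = 225 <= 235 < 256 = 16^2.
Iterate m_{i+1} = d_i*a_i - m_i, d_{i+1} = (235 - m_{i+1}^2)/d_i, a_{i+1} = floor((a_0 + m_{i+1})/d_{i+1}):
  m_1 = 1*15 - 0 = 15, d_1 = (235 - 15^2)/1 = 10/1 = 10, a_1 = floor((15 + 15)/10) = 3.
  m_2 = 10*3 - 15 = 15, d_2 = (235 - 15^2)/10 = 10/10 = 1, a_2 = floor((15 + 15)/1) = 30.
  m_3 = 1*30 - 15 = 15, d_3 = (235 - 15^2)/1 = 10/1 = 10: (m_3, d_3) = (m_1, d_1) = (15, 10), so from here the quotients repeat a_1, a_2; the period length is 2.
So sqrt(235) = [15; (3, 30)] with period length k = 2.
k is even, so the fundamental solution of x^2 - 235y^2 = 1 is (p_{k-1}, q_{k-1}) = (p_1, q_1); compute convergents through index 1.
Convergents (p_i = a_i*p_{i-1} + p_{i-2}, q_i = a_i*q_{i-1} + q_{i-2} with p_{-2}=0, p_{-1}=1, q_{-2}=1, q_{-1}=0):
  i=0: a_0=15, p_0 = 15*1 + 0 = 15, q_0 = 15*0 + 1 = 1.
  i=1: a_1=3, p_1 = 3*15 + 1 = 46, q_1 = 3*1 + 0 = 3.
Check: 46^2 - 235*3^2 = 2116 - 2115 = 1, so (x, y) = (46, 3) solves the equation, and by the theorem it is the least positive solution.

(x, y) = (46, 3)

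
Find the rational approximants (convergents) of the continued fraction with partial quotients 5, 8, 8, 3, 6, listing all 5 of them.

5/1, 41/8, 333/65, 1040/203, 6573/1283

Using the convergent recurrence p_i = a_i*p_{i-1} + p_{i-2}, q_i = a_i*q_{i-1} + q_{i-2} with p_{-2}=0, p_{-1}=1, q_{-2}=1, q_{-1}=0:
  i=0: a_0=5, p_0 = 5*1 + 0 = 5, q_0 = 5*0 + 1 = 1.
  i=1: a_1=8, p_1 = 8*5 + 1 = 41, q_1 = 8*1 + 0 = 8.
  i=2: a_2=8, p_2 = 8*41 + 5 = 333, q_2 = 8*8 + 1 = 65.
  i=3: a_3=3, p_3 = 3*333 + 41 = 1040, q_3 = 3*65 + 8 = 203.
  i=4: a_4=6, p_4 = 6*1040 + 333 = 6573, q_4 = 6*203 + 65 = 1283.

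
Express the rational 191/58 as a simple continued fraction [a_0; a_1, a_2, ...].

[3; 3, 2, 2, 3]

Run the Euclidean algorithm on 191 and 58; the successive quotients are the partial quotients a_0, a_1, ... (each step inverts the fractional part left over by the previous one):
  191 = 3*58 + 17, so a_0 = 3.
  58 = 3*17 + 7, so a_1 = 3.
  17 = 2*7 + 3, so a_2 = 2.
  7 = 2*3 + 1, so a_3 = 2.
  3 = 3*1 + 0, so a_4 = 3.
The remainder reaches 0 after 5 divisions, so the expansion has 5 partial quotients, read off in order.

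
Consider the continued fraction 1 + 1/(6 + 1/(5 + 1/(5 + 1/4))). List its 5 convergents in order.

Using the convergent recurrence p_i = a_i*p_{i-1} + p_{i-2}, q_i = a_i*q_{i-1} + q_{i-2} with p_{-2}=0, p_{-1}=1, q_{-2}=1, q_{-1}=0:
  i=0: a_0=1, p_0 = 1*1 + 0 = 1, q_0 = 1*0 + 1 = 1.
  i=1: a_1=6, p_1 = 6*1 + 1 = 7, q_1 = 6*1 + 0 = 6.
  i=2: a_2=5, p_2 = 5*7 + 1 = 36, q_2 = 5*6 + 1 = 31.
  i=3: a_3=5, p_3 = 5*36 + 7 = 187, q_3 = 5*31 + 6 = 161.
  i=4: a_4=4, p_4 = 4*187 + 36 = 784, q_4 = 4*161 + 31 = 675.

1/1, 7/6, 36/31, 187/161, 784/675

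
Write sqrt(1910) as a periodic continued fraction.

[43; (1, 2, 2, 1, 2, 8, 2, 1, 2, 2, 1, 86)]

Write x_i = (sqrt(1910) + m_i)/d_i with (m_0, d_0) = (0, 1). a_0 = floor(sqrt(1910)) = 43, since 43^2 = 1849 <= 1910 < 1936 = 44^2.
Iterate m_{i+1} = d_i*a_i - m_i, d_{i+1} = (1910 - m_{i+1}^2)/d_i, a_{i+1} = floor((a_0 + m_{i+1})/d_{i+1}):
  m_1 = 1*43 - 0 = 43, d_1 = (1910 - 43^2)/1 = 61/1 = 61, a_1 = floor((43 + 43)/61) = 1.
  m_2 = 61*1 - 43 = 18, d_2 = (1910 - 18^2)/61 = 1586/61 = 26, a_2 = floor((43 + 18)/26) = 2.
  m_3 = 26*2 - 18 = 34, d_3 = (1910 - 34^2)/26 = 754/26 = 29, a_3 = floor((43 + 34)/29) = 2.
  m_4 = 29*2 - 34 = 24, d_4 = (1910 - 24^2)/29 = 1334/29 = 46, a_4 = floor((43 + 24)/46) = 1.
  m_5 = 46*1 - 24 = 22, d_5 = (1910 - 22^2)/46 = 1426/46 = 31, a_5 = floor((43 + 22)/31) = 2.
  m_6 = 31*2 - 22 = 40, d_6 = (1910 - 40^2)/31 = 310/31 = 10, a_6 = floor((43 + 40)/10) = 8.
  m_7 = 10*8 - 40 = 40, d_7 = (1910 - 40^2)/10 = 310/10 = 31, a_7 = floor((43 + 40)/31) = 2.
  m_8 = 31*2 - 40 = 22, d_8 = (1910 - 22^2)/31 = 1426/31 = 46, a_8 = floor((43 + 22)/46) = 1.
  m_9 = 46*1 - 22 = 24, d_9 = (1910 - 24^2)/46 = 1334/46 = 29, a_9 = floor((43 + 24)/29) = 2.
  m_10 = 29*2 - 24 = 34, d_10 = (1910 - 34^2)/29 = 754/29 = 26, a_10 = floor((43 + 34)/26) = 2.
  m_11 = 26*2 - 34 = 18, d_11 = (1910 - 18^2)/26 = 1586/26 = 61, a_11 = floor((43 + 18)/61) = 1.
  m_12 = 61*1 - 18 = 43, d_12 = (1910 - 43^2)/61 = 61/61 = 1, a_12 = floor((43 + 43)/1) = 86.
  m_13 = 1*86 - 43 = 43, d_13 = (1910 - 43^2)/1 = 61/1 = 61: (m_13, d_13) = (m_1, d_1) = (43, 61), so from here the quotients repeat a_1, ..., a_12; the period length is 12.
Hence the expansion of sqrt(1910) is a_0 = 43 followed by the repeating block 1, 2, 2, 1, 2, 8, 2, 1, 2, 2, 1, 86 (period 12).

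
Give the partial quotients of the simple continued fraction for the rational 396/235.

Run the Euclidean algorithm on 396 and 235; the successive quotients are the partial quotients a_0, a_1, ... (each step inverts the fractional part left over by the previous one):
  396 = 1*235 + 161, so a_0 = 1.
  235 = 1*161 + 74, so a_1 = 1.
  161 = 2*74 + 13, so a_2 = 2.
  74 = 5*13 + 9, so a_3 = 5.
  13 = 1*9 + 4, so a_4 = 1.
  9 = 2*4 + 1, so a_5 = 2.
  4 = 4*1 + 0, so a_6 = 4.
The remainder reaches 0 after 7 divisions, so the expansion has 7 partial quotients, read off in order.

[1; 1, 2, 5, 1, 2, 4]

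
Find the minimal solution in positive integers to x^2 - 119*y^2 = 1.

(x, y) = (120, 11)

First expand sqrt(119) as a continued fraction. With x_i = (sqrt(119) + m_i)/d_i and (m_0, d_0) = (0, 1): a_0 = floor(sqrt(119)) = 10, since 10^2 = 100 <= 119 < 121 = 11^2.
Iterate m_{i+1} = d_i*a_i - m_i, d_{i+1} = (119 - m_{i+1}^2)/d_i, a_{i+1} = floor((a_0 + m_{i+1})/d_{i+1}):
  m_1 = 1*10 - 0 = 10, d_1 = (119 - 10^2)/1 = 19/1 = 19, a_1 = floor((10 + 10)/19) = 1.
  m_2 = 19*1 - 10 = 9, d_2 = (119 - 9^2)/19 = 38/19 = 2, a_2 = floor((10 + 9)/2) = 9.
  m_3 = 2*9 - 9 = 9, d_3 = (119 - 9^2)/2 = 38/2 = 19, a_3 = floor((10 + 9)/19) = 1.
  m_4 = 19*1 - 9 = 10, d_4 = (119 - 10^2)/19 = 19/19 = 1, a_4 = floor((10 + 10)/1) = 20.
  m_5 = 1*20 - 10 = 10, d_5 = (119 - 10^2)/1 = 19/1 = 19: (m_5, d_5) = (m_1, d_1) = (10, 19), so from here the quotients repeat a_1, ..., a_4; the period length is 4.
So sqrt(119) = [10; (1, 9, 1, 20)] with period length k = 4.
k is even, so the fundamental solution of x^2 - 119y^2 = 1 is (p_{k-1}, q_{k-1}) = (p_3, q_3); compute convergents through index 3.
Convergents (p_i = a_i*p_{i-1} + p_{i-2}, q_i = a_i*q_{i-1} + q_{i-2} with p_{-2}=0, p_{-1}=1, q_{-2}=1, q_{-1}=0):
  i=0: a_0=10, p_0 = 10*1 + 0 = 10, q_0 = 10*0 + 1 = 1.
  i=1: a_1=1, p_1 = 1*10 + 1 = 11, q_1 = 1*1 + 0 = 1.
  i=2: a_2=9, p_2 = 9*11 + 10 = 109, q_2 = 9*1 + 1 = 10.
  i=3: a_3=1, p_3 = 1*109 + 11 = 120, q_3 = 1*10 + 1 = 11.
Check: 120^2 - 119*11^2 = 14400 - 14399 = 1, so (x, y) = (120, 11) solves the equation, and by the theorem it is the least positive solution.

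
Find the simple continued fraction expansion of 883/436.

Run the Euclidean algorithm on 883 and 436; the successive quotients are the partial quotients a_0, a_1, ... (each step inverts the fractional part left over by the previous one):
  883 = 2*436 + 11, so a_0 = 2.
  436 = 39*11 + 7, so a_1 = 39.
  11 = 1*7 + 4, so a_2 = 1.
  7 = 1*4 + 3, so a_3 = 1.
  4 = 1*3 + 1, so a_4 = 1.
  3 = 3*1 + 0, so a_5 = 3.
The remainder reaches 0 after 6 divisions, so the expansion has 6 partial quotients, read off in order.

[2; 39, 1, 1, 1, 3]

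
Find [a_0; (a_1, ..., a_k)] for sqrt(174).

[13; (5, 4, 5, 26)]

Write x_i = (sqrt(174) + m_i)/d_i with (m_0, d_0) = (0, 1). a_0 = floor(sqrt(174)) = 13, since 13^2 = 169 <= 174 < 196 = 14^2.
Iterate m_{i+1} = d_i*a_i - m_i, d_{i+1} = (174 - m_{i+1}^2)/d_i, a_{i+1} = floor((a_0 + m_{i+1})/d_{i+1}):
  m_1 = 1*13 - 0 = 13, d_1 = (174 - 13^2)/1 = 5/1 = 5, a_1 = floor((13 + 13)/5) = 5.
  m_2 = 5*5 - 13 = 12, d_2 = (174 - 12^2)/5 = 30/5 = 6, a_2 = floor((13 + 12)/6) = 4.
  m_3 = 6*4 - 12 = 12, d_3 = (174 - 12^2)/6 = 30/6 = 5, a_3 = floor((13 + 12)/5) = 5.
  m_4 = 5*5 - 12 = 13, d_4 = (174 - 13^2)/5 = 5/5 = 1, a_4 = floor((13 + 13)/1) = 26.
  m_5 = 1*26 - 13 = 13, d_5 = (174 - 13^2)/1 = 5/1 = 5: (m_5, d_5) = (m_1, d_1) = (13, 5), so from here the quotients repeat a_1, ..., a_4; the period length is 4.
Hence the expansion of sqrt(174) is a_0 = 13 followed by the repeating block 5, 4, 5, 26 (period 4).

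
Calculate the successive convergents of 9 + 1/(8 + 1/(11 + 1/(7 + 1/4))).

9/1, 73/8, 812/89, 5757/631, 23840/2613

Using the convergent recurrence p_i = a_i*p_{i-1} + p_{i-2}, q_i = a_i*q_{i-1} + q_{i-2} with p_{-2}=0, p_{-1}=1, q_{-2}=1, q_{-1}=0:
  i=0: a_0=9, p_0 = 9*1 + 0 = 9, q_0 = 9*0 + 1 = 1.
  i=1: a_1=8, p_1 = 8*9 + 1 = 73, q_1 = 8*1 + 0 = 8.
  i=2: a_2=11, p_2 = 11*73 + 9 = 812, q_2 = 11*8 + 1 = 89.
  i=3: a_3=7, p_3 = 7*812 + 73 = 5757, q_3 = 7*89 + 8 = 631.
  i=4: a_4=4, p_4 = 4*5757 + 812 = 23840, q_4 = 4*631 + 89 = 2613.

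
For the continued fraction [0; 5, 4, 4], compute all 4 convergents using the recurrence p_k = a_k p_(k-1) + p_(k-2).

0/1, 1/5, 4/21, 17/89

Using the convergent recurrence p_i = a_i*p_{i-1} + p_{i-2}, q_i = a_i*q_{i-1} + q_{i-2} with p_{-2}=0, p_{-1}=1, q_{-2}=1, q_{-1}=0:
  i=0: a_0=0, p_0 = 0*1 + 0 = 0, q_0 = 0*0 + 1 = 1.
  i=1: a_1=5, p_1 = 5*0 + 1 = 1, q_1 = 5*1 + 0 = 5.
  i=2: a_2=4, p_2 = 4*1 + 0 = 4, q_2 = 4*5 + 1 = 21.
  i=3: a_3=4, p_3 = 4*4 + 1 = 17, q_3 = 4*21 + 5 = 89.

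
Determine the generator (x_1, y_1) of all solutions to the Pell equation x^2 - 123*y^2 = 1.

(x, y) = (122, 11)

First expand sqrt(123) as a continued fraction. With x_i = (sqrt(123) + m_i)/d_i and (m_0, d_0) = (0, 1): a_0 = floor(sqrt(123)) = 11, since 11^2 = 121 <= 123 < 144 = 12^2.
Iterate m_{i+1} = d_i*a_i - m_i, d_{i+1} = (123 - m_{i+1}^2)/d_i, a_{i+1} = floor((a_0 + m_{i+1})/d_{i+1}):
  m_1 = 1*11 - 0 = 11, d_1 = (123 - 11^2)/1 = 2/1 = 2, a_1 = floor((11 + 11)/2) = 11.
  m_2 = 2*11 - 11 = 11, d_2 = (123 - 11^2)/2 = 2/2 = 1, a_2 = floor((11 + 11)/1) = 22.
  m_3 = 1*22 - 11 = 11, d_3 = (123 - 11^2)/1 = 2/1 = 2: (m_3, d_3) = (m_1, d_1) = (11, 2), so from here the quotients repeat a_1, a_2; the period length is 2.
So sqrt(123) = [11; (11, 22)] with period length k = 2.
k is even, so the fundamental solution of x^2 - 123y^2 = 1 is (p_{k-1}, q_{k-1}) = (p_1, q_1); compute convergents through index 1.
Convergents (p_i = a_i*p_{i-1} + p_{i-2}, q_i = a_i*q_{i-1} + q_{i-2} with p_{-2}=0, p_{-1}=1, q_{-2}=1, q_{-1}=0):
  i=0: a_0=11, p_0 = 11*1 + 0 = 11, q_0 = 11*0 + 1 = 1.
  i=1: a_1=11, p_1 = 11*11 + 1 = 122, q_1 = 11*1 + 0 = 11.
Check: 122^2 - 123*11^2 = 14884 - 14883 = 1, so (x, y) = (122, 11) solves the equation, and by the theorem it is the least positive solution.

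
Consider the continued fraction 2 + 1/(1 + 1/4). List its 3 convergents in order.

2/1, 3/1, 14/5

Using the convergent recurrence p_i = a_i*p_{i-1} + p_{i-2}, q_i = a_i*q_{i-1} + q_{i-2} with p_{-2}=0, p_{-1}=1, q_{-2}=1, q_{-1}=0:
  i=0: a_0=2, p_0 = 2*1 + 0 = 2, q_0 = 2*0 + 1 = 1.
  i=1: a_1=1, p_1 = 1*2 + 1 = 3, q_1 = 1*1 + 0 = 1.
  i=2: a_2=4, p_2 = 4*3 + 2 = 14, q_2 = 4*1 + 1 = 5.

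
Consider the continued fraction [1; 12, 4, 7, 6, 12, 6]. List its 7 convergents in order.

1/1, 13/12, 53/49, 384/355, 2357/2179, 28668/26503, 174365/161197

Using the convergent recurrence p_i = a_i*p_{i-1} + p_{i-2}, q_i = a_i*q_{i-1} + q_{i-2} with p_{-2}=0, p_{-1}=1, q_{-2}=1, q_{-1}=0:
  i=0: a_0=1, p_0 = 1*1 + 0 = 1, q_0 = 1*0 + 1 = 1.
  i=1: a_1=12, p_1 = 12*1 + 1 = 13, q_1 = 12*1 + 0 = 12.
  i=2: a_2=4, p_2 = 4*13 + 1 = 53, q_2 = 4*12 + 1 = 49.
  i=3: a_3=7, p_3 = 7*53 + 13 = 384, q_3 = 7*49 + 12 = 355.
  i=4: a_4=6, p_4 = 6*384 + 53 = 2357, q_4 = 6*355 + 49 = 2179.
  i=5: a_5=12, p_5 = 12*2357 + 384 = 28668, q_5 = 12*2179 + 355 = 26503.
  i=6: a_6=6, p_6 = 6*28668 + 2357 = 174365, q_6 = 6*26503 + 2179 = 161197.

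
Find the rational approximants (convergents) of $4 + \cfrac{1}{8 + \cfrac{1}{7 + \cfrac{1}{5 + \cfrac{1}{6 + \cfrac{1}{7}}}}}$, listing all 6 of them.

4/1, 33/8, 235/57, 1208/293, 7483/1815, 53589/12998

Using the convergent recurrence p_i = a_i*p_{i-1} + p_{i-2}, q_i = a_i*q_{i-1} + q_{i-2} with p_{-2}=0, p_{-1}=1, q_{-2}=1, q_{-1}=0:
  i=0: a_0=4, p_0 = 4*1 + 0 = 4, q_0 = 4*0 + 1 = 1.
  i=1: a_1=8, p_1 = 8*4 + 1 = 33, q_1 = 8*1 + 0 = 8.
  i=2: a_2=7, p_2 = 7*33 + 4 = 235, q_2 = 7*8 + 1 = 57.
  i=3: a_3=5, p_3 = 5*235 + 33 = 1208, q_3 = 5*57 + 8 = 293.
  i=4: a_4=6, p_4 = 6*1208 + 235 = 7483, q_4 = 6*293 + 57 = 1815.
  i=5: a_5=7, p_5 = 7*7483 + 1208 = 53589, q_5 = 7*1815 + 293 = 12998.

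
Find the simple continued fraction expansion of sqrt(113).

Write x_i = (sqrt(113) + m_i)/d_i with (m_0, d_0) = (0, 1). a_0 = floor(sqrt(113)) = 10, since 10^2 = 100 <= 113 < 121 = 11^2.
Iterate m_{i+1} = d_i*a_i - m_i, d_{i+1} = (113 - m_{i+1}^2)/d_i, a_{i+1} = floor((a_0 + m_{i+1})/d_{i+1}):
  m_1 = 1*10 - 0 = 10, d_1 = (113 - 10^2)/1 = 13/1 = 13, a_1 = floor((10 + 10)/13) = 1.
  m_2 = 13*1 - 10 = 3, d_2 = (113 - 3^2)/13 = 104/13 = 8, a_2 = floor((10 + 3)/8) = 1.
  m_3 = 8*1 - 3 = 5, d_3 = (113 - 5^2)/8 = 88/8 = 11, a_3 = floor((10 + 5)/11) = 1.
  m_4 = 11*1 - 5 = 6, d_4 = (113 - 6^2)/11 = 77/11 = 7, a_4 = floor((10 + 6)/7) = 2.
  m_5 = 7*2 - 6 = 8, d_5 = (113 - 8^2)/7 = 49/7 = 7, a_5 = floor((10 + 8)/7) = 2.
  m_6 = 7*2 - 8 = 6, d_6 = (113 - 6^2)/7 = 77/7 = 11, a_6 = floor((10 + 6)/11) = 1.
  m_7 = 11*1 - 6 = 5, d_7 = (113 - 5^2)/11 = 88/11 = 8, a_7 = floor((10 + 5)/8) = 1.
  m_8 = 8*1 - 5 = 3, d_8 = (113 - 3^2)/8 = 104/8 = 13, a_8 = floor((10 + 3)/13) = 1.
  m_9 = 13*1 - 3 = 10, d_9 = (113 - 10^2)/13 = 13/13 = 1, a_9 = floor((10 + 10)/1) = 20.
  m_10 = 1*20 - 10 = 10, d_10 = (113 - 10^2)/1 = 13/1 = 13: (m_10, d_10) = (m_1, d_1) = (10, 13), so from here the quotients repeat a_1, ..., a_9; the period length is 9.
Hence the expansion of sqrt(113) is a_0 = 10 followed by the repeating block 1, 1, 1, 2, 2, 1, 1, 1, 20 (period 9).

[10; (1, 1, 1, 2, 2, 1, 1, 1, 20)]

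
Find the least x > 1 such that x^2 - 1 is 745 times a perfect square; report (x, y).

(x, y) = (12769001, 467820)

First expand sqrt(745) as a continued fraction. With x_i = (sqrt(745) + m_i)/d_i and (m_0, d_0) = (0, 1): a_0 = floor(sqrt(745)) = 27, since 27^2 = 729 <= 745 < 784 = 28^2.
Iterate m_{i+1} = d_i*a_i - m_i, d_{i+1} = (745 - m_{i+1}^2)/d_i, a_{i+1} = floor((a_0 + m_{i+1})/d_{i+1}):
  m_1 = 1*27 - 0 = 27, d_1 = (745 - 27^2)/1 = 16/1 = 16, a_1 = floor((27 + 27)/16) = 3.
  m_2 = 16*3 - 27 = 21, d_2 = (745 - 21^2)/16 = 304/16 = 19, a_2 = floor((27 + 21)/19) = 2.
  m_3 = 19*2 - 21 = 17, d_3 = (745 - 17^2)/19 = 456/19 = 24, a_3 = floor((27 + 17)/24) = 1.
  m_4 = 24*1 - 17 = 7, d_4 = (745 - 7^2)/24 = 696/24 = 29, a_4 = floor((27 + 7)/29) = 1.
  m_5 = 29*1 - 7 = 22, d_5 = (745 - 22^2)/29 = 261/29 = 9, a_5 = floor((27 + 22)/9) = 5.
  m_6 = 9*5 - 22 = 23, d_6 = (745 - 23^2)/9 = 216/9 = 24, a_6 = floor((27 + 23)/24) = 2.
  m_7 = 24*2 - 23 = 25, d_7 = (745 - 25^2)/24 = 120/24 = 5, a_7 = floor((27 + 25)/5) = 10.
  m_8 = 5*10 - 25 = 25, d_8 = (745 - 25^2)/5 = 120/5 = 24, a_8 = floor((27 + 25)/24) = 2.
  m_9 = 24*2 - 25 = 23, d_9 = (745 - 23^2)/24 = 216/24 = 9, a_9 = floor((27 + 23)/9) = 5.
  m_10 = 9*5 - 23 = 22, d_10 = (745 - 22^2)/9 = 261/9 = 29, a_10 = floor((27 + 22)/29) = 1.
  m_11 = 29*1 - 22 = 7, d_11 = (745 - 7^2)/29 = 696/29 = 24, a_11 = floor((27 + 7)/24) = 1.
  m_12 = 24*1 - 7 = 17, d_12 = (745 - 17^2)/24 = 456/24 = 19, a_12 = floor((27 + 17)/19) = 2.
  m_13 = 19*2 - 17 = 21, d_13 = (745 - 21^2)/19 = 304/19 = 16, a_13 = floor((27 + 21)/16) = 3.
  m_14 = 16*3 - 21 = 27, d_14 = (745 - 27^2)/16 = 16/16 = 1, a_14 = floor((27 + 27)/1) = 54.
  m_15 = 1*54 - 27 = 27, d_15 = (745 - 27^2)/1 = 16/1 = 16: (m_15, d_15) = (m_1, d_1) = (27, 16), so from here the quotients repeat a_1, ..., a_14; the period length is 14.
So sqrt(745) = [27; (3, 2, 1, 1, 5, 2, 10, 2, 5, 1, 1, 2, 3, 54)] with period length k = 14.
k is even, so the fundamental solution of x^2 - 745y^2 = 1 is (p_{k-1}, q_{k-1}) = (p_13, q_13); compute convergents through index 13.
Convergents (p_i = a_i*p_{i-1} + p_{i-2}, q_i = a_i*q_{i-1} + q_{i-2} with p_{-2}=0, p_{-1}=1, q_{-2}=1, q_{-1}=0):
  i=0: a_0=27, p_0 = 27*1 + 0 = 27, q_0 = 27*0 + 1 = 1.
  i=1: a_1=3, p_1 = 3*27 + 1 = 82, q_1 = 3*1 + 0 = 3.
  i=2: a_2=2, p_2 = 2*82 + 27 = 191, q_2 = 2*3 + 1 = 7.
  i=3: a_3=1, p_3 = 1*191 + 82 = 273, q_3 = 1*7 + 3 = 10.
  i=4: a_4=1, p_4 = 1*273 + 191 = 464, q_4 = 1*10 + 7 = 17.
  i=5: a_5=5, p_5 = 5*464 + 273 = 2593, q_5 = 5*17 + 10 = 95.
  i=6: a_6=2, p_6 = 2*2593 + 464 = 5650, q_6 = 2*95 + 17 = 207.
  i=7: a_7=10, p_7 = 10*5650 + 2593 = 59093, q_7 = 10*207 + 95 = 2165.
  i=8: a_8=2, p_8 = 2*59093 + 5650 = 123836, q_8 = 2*2165 + 207 = 4537.
  i=9: a_9=5, p_9 = 5*123836 + 59093 = 678273, q_9 = 5*4537 + 2165 = 24850.
  i=10: a_10=1, p_10 = 1*678273 + 123836 = 802109, q_10 = 1*24850 + 4537 = 29387.
  i=11: a_11=1, p_11 = 1*802109 + 678273 = 1480382, q_11 = 1*29387 + 24850 = 54237.
  i=12: a_12=2, p_12 = 2*1480382 + 802109 = 3762873, q_12 = 2*54237 + 29387 = 137861.
  i=13: a_13=3, p_13 = 3*3762873 + 1480382 = 12769001, q_13 = 3*137861 + 54237 = 467820.
Check: 12769001^2 - 745*467820^2 = 163047386538001 - 163047386538000 = 1, so (x, y) = (12769001, 467820) solves the equation, and by the theorem it is the least positive solution.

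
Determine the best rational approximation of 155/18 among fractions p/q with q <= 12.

43/5

Expand x = 155/18 as a continued fraction with the Euclidean algorithm:
  155 = 8*18 + 11, so a_0 = 8.
  18 = 1*11 + 7, so a_1 = 1.
  11 = 1*7 + 4, so a_2 = 1.
  7 = 1*4 + 3, so a_3 = 1.
  4 = 1*3 + 1, so a_4 = 1.
  3 = 3*1 + 0, so a_5 = 3.
so x = [8; 1, 1, 1, 1, 3].
Convergents (p_i = a_i*p_{i-1} + p_{i-2}, q_i = a_i*q_{i-1} + q_{i-2} with p_{-2}=0, p_{-1}=1, q_{-2}=1, q_{-1}=0), until the denominator exceeds 12:
  i=0: a_0=8, p_0 = 8*1 + 0 = 8, q_0 = 8*0 + 1 = 1.
  i=1: a_1=1, p_1 = 1*8 + 1 = 9, q_1 = 1*1 + 0 = 1.
  i=2: a_2=1, p_2 = 1*9 + 8 = 17, q_2 = 1*1 + 1 = 2.
  i=3: a_3=1, p_3 = 1*17 + 9 = 26, q_3 = 1*2 + 1 = 3.
  i=4: a_4=1, p_4 = 1*26 + 17 = 43, q_4 = 1*3 + 2 = 5.
  i=5: a_5=3, p_5 = 3*43 + 26 = 155, q_5 = 3*5 + 3 = 18.
q_5 = 18 > 12, so the last convergent with denominator <= 12 is p_4/q_4 = 43/5.
The closest fraction with denominator <= 12 is either p_4/q_4 or the intermediate fraction (k*p_4 + p_3)/(k*q_4 + q_3) with the largest k >= 1 whose denominator stays <= 12; these approach x as k grows, and every other convergent or intermediate fraction in range is farther away.
Largest k: floor((12 - q_3)/q_4) = floor((12 - 3)/5) = 1.
That gives (1*43 + 26)/(1*5 + 3) = 69/8.
Compare the errors: |x - 43/5| = |155*5 - 43*18|/(18*5) = 1/90, and |x - 69/8| = |155*8 - 69*18|/(18*8) = 2/144.
Cross-multiplying, 1*144 = 144 < 180 = 2*90, so 1/90 is smaller: the convergent 43/5 is closer to x than 69/8.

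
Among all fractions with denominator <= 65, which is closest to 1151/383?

3/1

Expand x = 1151/383 as a continued fraction with the Euclidean algorithm:
  1151 = 3*383 + 2, so a_0 = 3.
  383 = 191*2 + 1, so a_1 = 191.
  2 = 2*1 + 0, so a_2 = 2.
so x = [3; 191, 2].
Convergents (p_i = a_i*p_{i-1} + p_{i-2}, q_i = a_i*q_{i-1} + q_{i-2} with p_{-2}=0, p_{-1}=1, q_{-2}=1, q_{-1}=0), until the denominator exceeds 65:
  i=0: a_0=3, p_0 = 3*1 + 0 = 3, q_0 = 3*0 + 1 = 1.
  i=1: a_1=191, p_1 = 191*3 + 1 = 574, q_1 = 191*1 + 0 = 191.
q_1 = 191 > 65, so the last convergent with denominator <= 65 is p_0/q_0 = 3/1.
The closest fraction with denominator <= 65 is either p_0/q_0 or the intermediate fraction (k*p_0 + p_{-1})/(k*q_0 + q_{-1}) with the largest k >= 1 whose denominator stays <= 65; these approach x as k grows, and every other convergent or intermediate fraction in range is farther away.
Largest k: floor((65 - q_{-1})/q_0) = floor((65 - 0)/1) = 65 (using the seeds p_{-1} = 1, q_{-1} = 0).
That gives (65*3 + 1)/(65*1 + 0) = 196/65.
Compare the errors: |x - 3/1| = |1151*1 - 3*383|/(383*1) = 2/383, and |x - 196/65| = |1151*65 - 196*383|/(383*65) = 253/24895.
Cross-multiplying, 2*24895 = 49790 < 96899 = 253*383, so 2/383 is smaller: the convergent 3/1 is closer to x than 196/65.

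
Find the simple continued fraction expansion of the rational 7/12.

[0; 1, 1, 2, 2]

Run the Euclidean algorithm on 7 and 12; the successive quotients are the partial quotients a_0, a_1, ... (each step inverts the fractional part left over by the previous one):
  7 = 0*12 + 7, so a_0 = 0.
  12 = 1*7 + 5, so a_1 = 1.
  7 = 1*5 + 2, so a_2 = 1.
  5 = 2*2 + 1, so a_3 = 2.
  2 = 2*1 + 0, so a_4 = 2.
The remainder reaches 0 after 5 divisions, so the expansion has 5 partial quotients, read off in order.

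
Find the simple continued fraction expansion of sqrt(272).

[16; (2, 32)]

Write x_i = (sqrt(272) + m_i)/d_i with (m_0, d_0) = (0, 1). a_0 = floor(sqrt(272)) = 16, since 16^2 = 256 <= 272 < 289 = 17^2.
Iterate m_{i+1} = d_i*a_i - m_i, d_{i+1} = (272 - m_{i+1}^2)/d_i, a_{i+1} = floor((a_0 + m_{i+1})/d_{i+1}):
  m_1 = 1*16 - 0 = 16, d_1 = (272 - 16^2)/1 = 16/1 = 16, a_1 = floor((16 + 16)/16) = 2.
  m_2 = 16*2 - 16 = 16, d_2 = (272 - 16^2)/16 = 16/16 = 1, a_2 = floor((16 + 16)/1) = 32.
  m_3 = 1*32 - 16 = 16, d_3 = (272 - 16^2)/1 = 16/1 = 16: (m_3, d_3) = (m_1, d_1) = (16, 16), so from here the quotients repeat a_1, a_2; the period length is 2.
Hence the expansion of sqrt(272) is a_0 = 16 followed by the repeating block 2, 32 (period 2).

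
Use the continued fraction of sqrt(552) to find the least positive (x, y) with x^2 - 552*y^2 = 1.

First expand sqrt(552) as a continued fraction. With x_i = (sqrt(552) + m_i)/d_i and (m_0, d_0) = (0, 1): a_0 = floor(sqrt(552)) = 23, since 23^2 = 529 <= 552 < 576 = 24^2.
Iterate m_{i+1} = d_i*a_i - m_i, d_{i+1} = (552 - m_{i+1}^2)/d_i, a_{i+1} = floor((a_0 + m_{i+1})/d_{i+1}):
  m_1 = 1*23 - 0 = 23, d_1 = (552 - 23^2)/1 = 23/1 = 23, a_1 = floor((23 + 23)/23) = 2.
  m_2 = 23*2 - 23 = 23, d_2 = (552 - 23^2)/23 = 23/23 = 1, a_2 = floor((23 + 23)/1) = 46.
  m_3 = 1*46 - 23 = 23, d_3 = (552 - 23^2)/1 = 23/1 = 23: (m_3, d_3) = (m_1, d_1) = (23, 23), so from here the quotients repeat a_1, a_2; the period length is 2.
So sqrt(552) = [23; (2, 46)] with period length k = 2.
k is even, so the fundamental solution of x^2 - 552y^2 = 1 is (p_{k-1}, q_{k-1}) = (p_1, q_1); compute convergents through index 1.
Convergents (p_i = a_i*p_{i-1} + p_{i-2}, q_i = a_i*q_{i-1} + q_{i-2} with p_{-2}=0, p_{-1}=1, q_{-2}=1, q_{-1}=0):
  i=0: a_0=23, p_0 = 23*1 + 0 = 23, q_0 = 23*0 + 1 = 1.
  i=1: a_1=2, p_1 = 2*23 + 1 = 47, q_1 = 2*1 + 0 = 2.
Check: 47^2 - 552*2^2 = 2209 - 2208 = 1, so (x, y) = (47, 2) solves the equation, and by the theorem it is the least positive solution.

(x, y) = (47, 2)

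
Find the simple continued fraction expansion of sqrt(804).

Write x_i = (sqrt(804) + m_i)/d_i with (m_0, d_0) = (0, 1). a_0 = floor(sqrt(804)) = 28, since 28^2 = 784 <= 804 < 841 = 29^2.
Iterate m_{i+1} = d_i*a_i - m_i, d_{i+1} = (804 - m_{i+1}^2)/d_i, a_{i+1} = floor((a_0 + m_{i+1})/d_{i+1}):
  m_1 = 1*28 - 0 = 28, d_1 = (804 - 28^2)/1 = 20/1 = 20, a_1 = floor((28 + 28)/20) = 2.
  m_2 = 20*2 - 28 = 12, d_2 = (804 - 12^2)/20 = 660/20 = 33, a_2 = floor((28 + 12)/33) = 1.
  m_3 = 33*1 - 12 = 21, d_3 = (804 - 21^2)/33 = 363/33 = 11, a_3 = floor((28 + 21)/11) = 4.
  m_4 = 11*4 - 21 = 23, d_4 = (804 - 23^2)/11 = 275/11 = 25, a_4 = floor((28 + 23)/25) = 2.
  m_5 = 25*2 - 23 = 27, d_5 = (804 - 27^2)/25 = 75/25 = 3, a_5 = floor((28 + 27)/3) = 18.
  m_6 = 3*18 - 27 = 27, d_6 = (804 - 27^2)/3 = 75/3 = 25, a_6 = floor((28 + 27)/25) = 2.
  m_7 = 25*2 - 27 = 23, d_7 = (804 - 23^2)/25 = 275/25 = 11, a_7 = floor((28 + 23)/11) = 4.
  m_8 = 11*4 - 23 = 21, d_8 = (804 - 21^2)/11 = 363/11 = 33, a_8 = floor((28 + 21)/33) = 1.
  m_9 = 33*1 - 21 = 12, d_9 = (804 - 12^2)/33 = 660/33 = 20, a_9 = floor((28 + 12)/20) = 2.
  m_10 = 20*2 - 12 = 28, d_10 = (804 - 28^2)/20 = 20/20 = 1, a_10 = floor((28 + 28)/1) = 56.
  m_11 = 1*56 - 28 = 28, d_11 = (804 - 28^2)/1 = 20/1 = 20: (m_11, d_11) = (m_1, d_1) = (28, 20), so from here the quotients repeat a_1, ..., a_10; the period length is 10.
Hence the expansion of sqrt(804) is a_0 = 28 followed by the repeating block 2, 1, 4, 2, 18, 2, 4, 1, 2, 56 (period 10).

[28; (2, 1, 4, 2, 18, 2, 4, 1, 2, 56)]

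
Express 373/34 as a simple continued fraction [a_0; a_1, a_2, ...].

[10; 1, 33]

Run the Euclidean algorithm on 373 and 34; the successive quotients are the partial quotients a_0, a_1, ... (each step inverts the fractional part left over by the previous one):
  373 = 10*34 + 33, so a_0 = 10.
  34 = 1*33 + 1, so a_1 = 1.
  33 = 33*1 + 0, so a_2 = 33.
The remainder reaches 0 after 3 divisions, so the expansion has 3 partial quotients, read off in order.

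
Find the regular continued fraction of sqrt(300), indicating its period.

Write x_i = (sqrt(300) + m_i)/d_i with (m_0, d_0) = (0, 1). a_0 = floor(sqrt(300)) = 17, since 17^2 = 289 <= 300 < 324 = 18^2.
Iterate m_{i+1} = d_i*a_i - m_i, d_{i+1} = (300 - m_{i+1}^2)/d_i, a_{i+1} = floor((a_0 + m_{i+1})/d_{i+1}):
  m_1 = 1*17 - 0 = 17, d_1 = (300 - 17^2)/1 = 11/1 = 11, a_1 = floor((17 + 17)/11) = 3.
  m_2 = 11*3 - 17 = 16, d_2 = (300 - 16^2)/11 = 44/11 = 4, a_2 = floor((17 + 16)/4) = 8.
  m_3 = 4*8 - 16 = 16, d_3 = (300 - 16^2)/4 = 44/4 = 11, a_3 = floor((17 + 16)/11) = 3.
  m_4 = 11*3 - 16 = 17, d_4 = (300 - 17^2)/11 = 11/11 = 1, a_4 = floor((17 + 17)/1) = 34.
  m_5 = 1*34 - 17 = 17, d_5 = (300 - 17^2)/1 = 11/1 = 11: (m_5, d_5) = (m_1, d_1) = (17, 11), so from here the quotients repeat a_1, ..., a_4; the period length is 4.
Hence the expansion of sqrt(300) is a_0 = 17 followed by the repeating block 3, 8, 3, 34 (period 4).

[17; (3, 8, 3, 34)]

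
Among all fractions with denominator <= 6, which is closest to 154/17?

9/1

Expand x = 154/17 as a continued fraction with the Euclidean algorithm:
  154 = 9*17 + 1, so a_0 = 9.
  17 = 17*1 + 0, so a_1 = 17.
so x = [9; 17].
Convergents (p_i = a_i*p_{i-1} + p_{i-2}, q_i = a_i*q_{i-1} + q_{i-2} with p_{-2}=0, p_{-1}=1, q_{-2}=1, q_{-1}=0), until the denominator exceeds 6:
  i=0: a_0=9, p_0 = 9*1 + 0 = 9, q_0 = 9*0 + 1 = 1.
  i=1: a_1=17, p_1 = 17*9 + 1 = 154, q_1 = 17*1 + 0 = 17.
q_1 = 17 > 6, so the last convergent with denominator <= 6 is p_0/q_0 = 9/1.
The closest fraction with denominator <= 6 is either p_0/q_0 or the intermediate fraction (k*p_0 + p_{-1})/(k*q_0 + q_{-1}) with the largest k >= 1 whose denominator stays <= 6; these approach x as k grows, and every other convergent or intermediate fraction in range is farther away.
Largest k: floor((6 - q_{-1})/q_0) = floor((6 - 0)/1) = 6 (using the seeds p_{-1} = 1, q_{-1} = 0).
That gives (6*9 + 1)/(6*1 + 0) = 55/6.
Compare the errors: |x - 9/1| = |154*1 - 9*17|/(17*1) = 1/17, and |x - 55/6| = |154*6 - 55*17|/(17*6) = 11/102.
Cross-multiplying, 1*102 = 102 < 187 = 11*17, so 1/17 is smaller: the convergent 9/1 is closer to x than 55/6.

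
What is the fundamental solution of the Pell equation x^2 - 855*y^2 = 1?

(x, y) = (3041, 104)

First expand sqrt(855) as a continued fraction. With x_i = (sqrt(855) + m_i)/d_i and (m_0, d_0) = (0, 1): a_0 = floor(sqrt(855)) = 29, since 29^2 = 841 <= 855 < 900 = 30^2.
Iterate m_{i+1} = d_i*a_i - m_i, d_{i+1} = (855 - m_{i+1}^2)/d_i, a_{i+1} = floor((a_0 + m_{i+1})/d_{i+1}):
  m_1 = 1*29 - 0 = 29, d_1 = (855 - 29^2)/1 = 14/1 = 14, a_1 = floor((29 + 29)/14) = 4.
  m_2 = 14*4 - 29 = 27, d_2 = (855 - 27^2)/14 = 126/14 = 9, a_2 = floor((29 + 27)/9) = 6.
  m_3 = 9*6 - 27 = 27, d_3 = (855 - 27^2)/9 = 126/9 = 14, a_3 = floor((29 + 27)/14) = 4.
  m_4 = 14*4 - 27 = 29, d_4 = (855 - 29^2)/14 = 14/14 = 1, a_4 = floor((29 + 29)/1) = 58.
  m_5 = 1*58 - 29 = 29, d_5 = (855 - 29^2)/1 = 14/1 = 14: (m_5, d_5) = (m_1, d_1) = (29, 14), so from here the quotients repeat a_1, ..., a_4; the period length is 4.
So sqrt(855) = [29; (4, 6, 4, 58)] with period length k = 4.
k is even, so the fundamental solution of x^2 - 855y^2 = 1 is (p_{k-1}, q_{k-1}) = (p_3, q_3); compute convergents through index 3.
Convergents (p_i = a_i*p_{i-1} + p_{i-2}, q_i = a_i*q_{i-1} + q_{i-2} with p_{-2}=0, p_{-1}=1, q_{-2}=1, q_{-1}=0):
  i=0: a_0=29, p_0 = 29*1 + 0 = 29, q_0 = 29*0 + 1 = 1.
  i=1: a_1=4, p_1 = 4*29 + 1 = 117, q_1 = 4*1 + 0 = 4.
  i=2: a_2=6, p_2 = 6*117 + 29 = 731, q_2 = 6*4 + 1 = 25.
  i=3: a_3=4, p_3 = 4*731 + 117 = 3041, q_3 = 4*25 + 4 = 104.
Check: 3041^2 - 855*104^2 = 9247681 - 9247680 = 1, so (x, y) = (3041, 104) solves the equation, and by the theorem it is the least positive solution.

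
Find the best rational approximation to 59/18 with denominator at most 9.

Expand x = 59/18 as a continued fraction with the Euclidean algorithm:
  59 = 3*18 + 5, so a_0 = 3.
  18 = 3*5 + 3, so a_1 = 3.
  5 = 1*3 + 2, so a_2 = 1.
  3 = 1*2 + 1, so a_3 = 1.
  2 = 2*1 + 0, so a_4 = 2.
so x = [3; 3, 1, 1, 2].
Convergents (p_i = a_i*p_{i-1} + p_{i-2}, q_i = a_i*q_{i-1} + q_{i-2} with p_{-2}=0, p_{-1}=1, q_{-2}=1, q_{-1}=0), until the denominator exceeds 9:
  i=0: a_0=3, p_0 = 3*1 + 0 = 3, q_0 = 3*0 + 1 = 1.
  i=1: a_1=3, p_1 = 3*3 + 1 = 10, q_1 = 3*1 + 0 = 3.
  i=2: a_2=1, p_2 = 1*10 + 3 = 13, q_2 = 1*3 + 1 = 4.
  i=3: a_3=1, p_3 = 1*13 + 10 = 23, q_3 = 1*4 + 3 = 7.
  i=4: a_4=2, p_4 = 2*23 + 13 = 59, q_4 = 2*7 + 4 = 18.
q_4 = 18 > 9, so the last convergent with denominator <= 9 is p_3/q_3 = 23/7.
The closest fraction with denominator <= 9 is either p_3/q_3 or the intermediate fraction (k*p_3 + p_2)/(k*q_3 + q_2) with the largest k >= 1 whose denominator stays <= 9; these approach x as k grows, and every other convergent or intermediate fraction in range is farther away.
Largest k: floor((9 - q_2)/q_3) = floor((9 - 4)/7) = 0.
Since k = 0, no intermediate fraction beyond p_3/q_3 has denominator <= 9, so the convergent 23/7 is the closest (its error is |59*7 - 23*18|/(18*7) = 1/126).

23/7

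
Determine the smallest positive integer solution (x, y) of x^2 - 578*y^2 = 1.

(x, y) = (577, 24)

First expand sqrt(578) as a continued fraction. With x_i = (sqrt(578) + m_i)/d_i and (m_0, d_0) = (0, 1): a_0 = floor(sqrt(578)) = 24, since 24^2 = 576 <= 578 < 625 = 25^2.
Iterate m_{i+1} = d_i*a_i - m_i, d_{i+1} = (578 - m_{i+1}^2)/d_i, a_{i+1} = floor((a_0 + m_{i+1})/d_{i+1}):
  m_1 = 1*24 - 0 = 24, d_1 = (578 - 24^2)/1 = 2/1 = 2, a_1 = floor((24 + 24)/2) = 24.
  m_2 = 2*24 - 24 = 24, d_2 = (578 - 24^2)/2 = 2/2 = 1, a_2 = floor((24 + 24)/1) = 48.
  m_3 = 1*48 - 24 = 24, d_3 = (578 - 24^2)/1 = 2/1 = 2: (m_3, d_3) = (m_1, d_1) = (24, 2), so from here the quotients repeat a_1, a_2; the period length is 2.
So sqrt(578) = [24; (24, 48)] with period length k = 2.
k is even, so the fundamental solution of x^2 - 578y^2 = 1 is (p_{k-1}, q_{k-1}) = (p_1, q_1); compute convergents through index 1.
Convergents (p_i = a_i*p_{i-1} + p_{i-2}, q_i = a_i*q_{i-1} + q_{i-2} with p_{-2}=0, p_{-1}=1, q_{-2}=1, q_{-1}=0):
  i=0: a_0=24, p_0 = 24*1 + 0 = 24, q_0 = 24*0 + 1 = 1.
  i=1: a_1=24, p_1 = 24*24 + 1 = 577, q_1 = 24*1 + 0 = 24.
Check: 577^2 - 578*24^2 = 332929 - 332928 = 1, so (x, y) = (577, 24) solves the equation, and by the theorem it is the least positive solution.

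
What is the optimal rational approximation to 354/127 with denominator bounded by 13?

Expand x = 354/127 as a continued fraction with the Euclidean algorithm:
  354 = 2*127 + 100, so a_0 = 2.
  127 = 1*100 + 27, so a_1 = 1.
  100 = 3*27 + 19, so a_2 = 3.
  27 = 1*19 + 8, so a_3 = 1.
  19 = 2*8 + 3, so a_4 = 2.
  8 = 2*3 + 2, so a_5 = 2.
  3 = 1*2 + 1, so a_6 = 1.
  2 = 2*1 + 0, so a_7 = 2.
so x = [2; 1, 3, 1, 2, 2, 1, 2].
Convergents (p_i = a_i*p_{i-1} + p_{i-2}, q_i = a_i*q_{i-1} + q_{i-2} with p_{-2}=0, p_{-1}=1, q_{-2}=1, q_{-1}=0), until the denominator exceeds 13:
  i=0: a_0=2, p_0 = 2*1 + 0 = 2, q_0 = 2*0 + 1 = 1.
  i=1: a_1=1, p_1 = 1*2 + 1 = 3, q_1 = 1*1 + 0 = 1.
  i=2: a_2=3, p_2 = 3*3 + 2 = 11, q_2 = 3*1 + 1 = 4.
  i=3: a_3=1, p_3 = 1*11 + 3 = 14, q_3 = 1*4 + 1 = 5.
  i=4: a_4=2, p_4 = 2*14 + 11 = 39, q_4 = 2*5 + 4 = 14.
q_4 = 14 > 13, so the last convergent with denominator <= 13 is p_3/q_3 = 14/5.
The closest fraction with denominator <= 13 is either p_3/q_3 or the intermediate fraction (k*p_3 + p_2)/(k*q_3 + q_2) with the largest k >= 1 whose denominator stays <= 13; these approach x as k grows, and every other convergent or intermediate fraction in range is farther away.
Largest k: floor((13 - q_2)/q_3) = floor((13 - 4)/5) = 1.
That gives (1*14 + 11)/(1*5 + 4) = 25/9.
Compare the errors: |x - 14/5| = |354*5 - 14*127|/(127*5) = 8/635, and |x - 25/9| = |354*9 - 25*127|/(127*9) = 11/1143.
Cross-multiplying, 11*635 = 6985 < 9144 = 8*1143, so 11/1143 is smaller: the intermediate fraction 25/9 is closer to x than 14/5.

25/9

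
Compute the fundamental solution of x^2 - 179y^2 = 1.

(x, y) = (4190210, 313191)

First expand sqrt(179) as a continued fraction. With x_i = (sqrt(179) + m_i)/d_i and (m_0, d_0) = (0, 1): a_0 = floor(sqrt(179)) = 13, since 13^2 = 169 <= 179 < 196 = 14^2.
Iterate m_{i+1} = d_i*a_i - m_i, d_{i+1} = (179 - m_{i+1}^2)/d_i, a_{i+1} = floor((a_0 + m_{i+1})/d_{i+1}):
  m_1 = 1*13 - 0 = 13, d_1 = (179 - 13^2)/1 = 10/1 = 10, a_1 = floor((13 + 13)/10) = 2.
  m_2 = 10*2 - 13 = 7, d_2 = (179 - 7^2)/10 = 130/10 = 13, a_2 = floor((13 + 7)/13) = 1.
  m_3 = 13*1 - 7 = 6, d_3 = (179 - 6^2)/13 = 143/13 = 11, a_3 = floor((13 + 6)/11) = 1.
  m_4 = 11*1 - 6 = 5, d_4 = (179 - 5^2)/11 = 154/11 = 14, a_4 = floor((13 + 5)/14) = 1.
  m_5 = 14*1 - 5 = 9, d_5 = (179 - 9^2)/14 = 98/14 = 7, a_5 = floor((13 + 9)/7) = 3.
  m_6 = 7*3 - 9 = 12, d_6 = (179 - 12^2)/7 = 35/7 = 5, a_6 = floor((13 + 12)/5) = 5.
  m_7 = 5*5 - 12 = 13, d_7 = (179 - 13^2)/5 = 10/5 = 2, a_7 = floor((13 + 13)/2) = 13.
  m_8 = 2*13 - 13 = 13, d_8 = (179 - 13^2)/2 = 10/2 = 5, a_8 = floor((13 + 13)/5) = 5.
  m_9 = 5*5 - 13 = 12, d_9 = (179 - 12^2)/5 = 35/5 = 7, a_9 = floor((13 + 12)/7) = 3.
  m_10 = 7*3 - 12 = 9, d_10 = (179 - 9^2)/7 = 98/7 = 14, a_10 = floor((13 + 9)/14) = 1.
  m_11 = 14*1 - 9 = 5, d_11 = (179 - 5^2)/14 = 154/14 = 11, a_11 = floor((13 + 5)/11) = 1.
  m_12 = 11*1 - 5 = 6, d_12 = (179 - 6^2)/11 = 143/11 = 13, a_12 = floor((13 + 6)/13) = 1.
  m_13 = 13*1 - 6 = 7, d_13 = (179 - 7^2)/13 = 130/13 = 10, a_13 = floor((13 + 7)/10) = 2.
  m_14 = 10*2 - 7 = 13, d_14 = (179 - 13^2)/10 = 10/10 = 1, a_14 = floor((13 + 13)/1) = 26.
  m_15 = 1*26 - 13 = 13, d_15 = (179 - 13^2)/1 = 10/1 = 10: (m_15, d_15) = (m_1, d_1) = (13, 10), so from here the quotients repeat a_1, ..., a_14; the period length is 14.
So sqrt(179) = [13; (2, 1, 1, 1, 3, 5, 13, 5, 3, 1, 1, 1, 2, 26)] with period length k = 14.
k is even, so the fundamental solution of x^2 - 179y^2 = 1 is (p_{k-1}, q_{k-1}) = (p_13, q_13); compute convergents through index 13.
Convergents (p_i = a_i*p_{i-1} + p_{i-2}, q_i = a_i*q_{i-1} + q_{i-2} with p_{-2}=0, p_{-1}=1, q_{-2}=1, q_{-1}=0):
  i=0: a_0=13, p_0 = 13*1 + 0 = 13, q_0 = 13*0 + 1 = 1.
  i=1: a_1=2, p_1 = 2*13 + 1 = 27, q_1 = 2*1 + 0 = 2.
  i=2: a_2=1, p_2 = 1*27 + 13 = 40, q_2 = 1*2 + 1 = 3.
  i=3: a_3=1, p_3 = 1*40 + 27 = 67, q_3 = 1*3 + 2 = 5.
  i=4: a_4=1, p_4 = 1*67 + 40 = 107, q_4 = 1*5 + 3 = 8.
  i=5: a_5=3, p_5 = 3*107 + 67 = 388, q_5 = 3*8 + 5 = 29.
  i=6: a_6=5, p_6 = 5*388 + 107 = 2047, q_6 = 5*29 + 8 = 153.
  i=7: a_7=13, p_7 = 13*2047 + 388 = 26999, q_7 = 13*153 + 29 = 2018.
  i=8: a_8=5, p_8 = 5*26999 + 2047 = 137042, q_8 = 5*2018 + 153 = 10243.
  i=9: a_9=3, p_9 = 3*137042 + 26999 = 438125, q_9 = 3*10243 + 2018 = 32747.
  i=10: a_10=1, p_10 = 1*438125 + 137042 = 575167, q_10 = 1*32747 + 10243 = 42990.
  i=11: a_11=1, p_11 = 1*575167 + 438125 = 1013292, q_11 = 1*42990 + 32747 = 75737.
  i=12: a_12=1, p_12 = 1*1013292 + 575167 = 1588459, q_12 = 1*75737 + 42990 = 118727.
  i=13: a_13=2, p_13 = 2*1588459 + 1013292 = 4190210, q_13 = 2*118727 + 75737 = 313191.
Check: 4190210^2 - 179*313191^2 = 17557859844100 - 17557859844099 = 1, so (x, y) = (4190210, 313191) solves the equation, and by the theorem it is the least positive solution.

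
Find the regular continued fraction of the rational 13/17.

Run the Euclidean algorithm on 13 and 17; the successive quotients are the partial quotients a_0, a_1, ... (each step inverts the fractional part left over by the previous one):
  13 = 0*17 + 13, so a_0 = 0.
  17 = 1*13 + 4, so a_1 = 1.
  13 = 3*4 + 1, so a_2 = 3.
  4 = 4*1 + 0, so a_3 = 4.
The remainder reaches 0 after 4 divisions, so the expansion has 4 partial quotients, read off in order.

[0; 1, 3, 4]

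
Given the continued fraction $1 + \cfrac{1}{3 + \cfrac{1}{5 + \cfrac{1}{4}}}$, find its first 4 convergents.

Using the convergent recurrence p_i = a_i*p_{i-1} + p_{i-2}, q_i = a_i*q_{i-1} + q_{i-2} with p_{-2}=0, p_{-1}=1, q_{-2}=1, q_{-1}=0:
  i=0: a_0=1, p_0 = 1*1 + 0 = 1, q_0 = 1*0 + 1 = 1.
  i=1: a_1=3, p_1 = 3*1 + 1 = 4, q_1 = 3*1 + 0 = 3.
  i=2: a_2=5, p_2 = 5*4 + 1 = 21, q_2 = 5*3 + 1 = 16.
  i=3: a_3=4, p_3 = 4*21 + 4 = 88, q_3 = 4*16 + 3 = 67.

1/1, 4/3, 21/16, 88/67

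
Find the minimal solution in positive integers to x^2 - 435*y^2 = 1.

First expand sqrt(435) as a continued fraction. With x_i = (sqrt(435) + m_i)/d_i and (m_0, d_0) = (0, 1): a_0 = floor(sqrt(435)) = 20, since 20^2 = 400 <= 435 < 441 = 21^2.
Iterate m_{i+1} = d_i*a_i - m_i, d_{i+1} = (435 - m_{i+1}^2)/d_i, a_{i+1} = floor((a_0 + m_{i+1})/d_{i+1}):
  m_1 = 1*20 - 0 = 20, d_1 = (435 - 20^2)/1 = 35/1 = 35, a_1 = floor((20 + 20)/35) = 1.
  m_2 = 35*1 - 20 = 15, d_2 = (435 - 15^2)/35 = 210/35 = 6, a_2 = floor((20 + 15)/6) = 5.
  m_3 = 6*5 - 15 = 15, d_3 = (435 - 15^2)/6 = 210/6 = 35, a_3 = floor((20 + 15)/35) = 1.
  m_4 = 35*1 - 15 = 20, d_4 = (435 - 20^2)/35 = 35/35 = 1, a_4 = floor((20 + 20)/1) = 40.
  m_5 = 1*40 - 20 = 20, d_5 = (435 - 20^2)/1 = 35/1 = 35: (m_5, d_5) = (m_1, d_1) = (20, 35), so from here the quotients repeat a_1, ..., a_4; the period length is 4.
So sqrt(435) = [20; (1, 5, 1, 40)] with period length k = 4.
k is even, so the fundamental solution of x^2 - 435y^2 = 1 is (p_{k-1}, q_{k-1}) = (p_3, q_3); compute convergents through index 3.
Convergents (p_i = a_i*p_{i-1} + p_{i-2}, q_i = a_i*q_{i-1} + q_{i-2} with p_{-2}=0, p_{-1}=1, q_{-2}=1, q_{-1}=0):
  i=0: a_0=20, p_0 = 20*1 + 0 = 20, q_0 = 20*0 + 1 = 1.
  i=1: a_1=1, p_1 = 1*20 + 1 = 21, q_1 = 1*1 + 0 = 1.
  i=2: a_2=5, p_2 = 5*21 + 20 = 125, q_2 = 5*1 + 1 = 6.
  i=3: a_3=1, p_3 = 1*125 + 21 = 146, q_3 = 1*6 + 1 = 7.
Check: 146^2 - 435*7^2 = 21316 - 21315 = 1, so (x, y) = (146, 7) solves the equation, and by the theorem it is the least positive solution.

(x, y) = (146, 7)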